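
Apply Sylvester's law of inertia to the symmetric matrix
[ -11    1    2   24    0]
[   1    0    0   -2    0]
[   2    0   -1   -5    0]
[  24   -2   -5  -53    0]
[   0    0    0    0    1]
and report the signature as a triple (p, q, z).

Answer: (2, 2, 1)

Derivation:
step 0: pivot -11 → sign −
step 1: pivot 1/11 → sign +
step 2: pivot -1 → sign −
step 3: pivot 1 → sign +
step 4: row/col 4 already zero → sign 0
signature = (2, 2, 1)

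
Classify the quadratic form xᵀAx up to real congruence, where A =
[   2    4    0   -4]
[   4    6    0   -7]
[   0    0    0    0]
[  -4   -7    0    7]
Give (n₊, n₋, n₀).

Answer: (1, 2, 1)

Derivation:
step 0: pivot 2 → sign +
step 1: pivot -2 → sign −
step 2: pivot -1/2 → sign −
step 3: row/col 3 already zero → sign 0
signature = (1, 2, 1)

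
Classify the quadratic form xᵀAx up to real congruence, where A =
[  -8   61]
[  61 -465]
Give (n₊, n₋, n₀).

step 0: pivot -8 → sign −
step 1: pivot 1/8 → sign +
signature = (1, 1, 0)

Answer: (1, 1, 0)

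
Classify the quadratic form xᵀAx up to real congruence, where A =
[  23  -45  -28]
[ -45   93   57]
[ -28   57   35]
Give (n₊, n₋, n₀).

step 0: pivot 23 → sign +
step 1: pivot 114/23 → sign +
step 2: pivot -3/38 → sign −
signature = (2, 1, 0)

Answer: (2, 1, 0)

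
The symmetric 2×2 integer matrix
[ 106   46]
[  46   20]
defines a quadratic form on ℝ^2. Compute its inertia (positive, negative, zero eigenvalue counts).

Answer: (2, 0, 0)

Derivation:
step 0: pivot 106 → sign +
step 1: pivot 2/53 → sign +
signature = (2, 0, 0)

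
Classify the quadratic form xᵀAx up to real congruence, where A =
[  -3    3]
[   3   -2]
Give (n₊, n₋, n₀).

step 0: pivot -3 → sign −
step 1: pivot 1 → sign +
signature = (1, 1, 0)

Answer: (1, 1, 0)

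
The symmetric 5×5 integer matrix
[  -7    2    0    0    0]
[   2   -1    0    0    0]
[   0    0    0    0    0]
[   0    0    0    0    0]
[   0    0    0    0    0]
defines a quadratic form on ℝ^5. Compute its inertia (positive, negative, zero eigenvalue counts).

Answer: (0, 2, 3)

Derivation:
step 0: pivot -7 → sign −
step 1: pivot -3/7 → sign −
step 2: row/col 2 already zero → sign 0
step 3: row/col 3 already zero → sign 0
step 4: row/col 4 already zero → sign 0
signature = (0, 2, 3)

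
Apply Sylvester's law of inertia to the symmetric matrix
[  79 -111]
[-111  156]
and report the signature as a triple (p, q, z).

step 0: pivot 79 → sign +
step 1: pivot 3/79 → sign +
signature = (2, 0, 0)

Answer: (2, 0, 0)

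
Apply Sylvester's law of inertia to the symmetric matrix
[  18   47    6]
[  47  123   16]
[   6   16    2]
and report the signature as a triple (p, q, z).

Answer: (2, 1, 0)

Derivation:
step 0: pivot 18 → sign +
step 1: pivot 5/18 → sign +
step 2: pivot -2/5 → sign −
signature = (2, 1, 0)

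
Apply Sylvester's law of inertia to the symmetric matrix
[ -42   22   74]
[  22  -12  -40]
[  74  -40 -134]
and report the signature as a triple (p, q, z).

step 0: pivot -42 → sign −
step 1: pivot -10/21 → sign −
step 2: pivot -2/5 → sign −
signature = (0, 3, 0)

Answer: (0, 3, 0)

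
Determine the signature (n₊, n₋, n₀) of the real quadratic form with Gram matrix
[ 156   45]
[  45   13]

step 0: pivot 156 → sign +
step 1: pivot 1/52 → sign +
signature = (2, 0, 0)

Answer: (2, 0, 0)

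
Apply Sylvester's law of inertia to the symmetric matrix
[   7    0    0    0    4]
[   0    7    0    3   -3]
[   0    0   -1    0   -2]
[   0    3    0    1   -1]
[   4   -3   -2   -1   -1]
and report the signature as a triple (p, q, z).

step 0: pivot 7 → sign +
step 1: pivot 7 → sign +
step 2: pivot -1 → sign −
step 3: pivot -2/7 → sign −
step 4: pivot -2/7 → sign −
signature = (2, 3, 0)

Answer: (2, 3, 0)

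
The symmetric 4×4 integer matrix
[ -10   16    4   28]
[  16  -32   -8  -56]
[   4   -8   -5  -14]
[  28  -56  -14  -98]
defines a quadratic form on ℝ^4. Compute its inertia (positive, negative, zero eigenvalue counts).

Answer: (0, 3, 1)

Derivation:
step 0: pivot -10 → sign −
step 1: pivot -32/5 → sign −
step 2: pivot -3 → sign −
step 3: row/col 3 already zero → sign 0
signature = (0, 3, 1)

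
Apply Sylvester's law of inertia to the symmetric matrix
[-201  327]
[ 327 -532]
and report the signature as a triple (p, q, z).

Answer: (0, 2, 0)

Derivation:
step 0: pivot -201 → sign −
step 1: pivot -1/67 → sign −
signature = (0, 2, 0)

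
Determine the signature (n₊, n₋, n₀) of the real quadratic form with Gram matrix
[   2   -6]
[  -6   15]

Answer: (1, 1, 0)

Derivation:
step 0: pivot 2 → sign +
step 1: pivot -3 → sign −
signature = (1, 1, 0)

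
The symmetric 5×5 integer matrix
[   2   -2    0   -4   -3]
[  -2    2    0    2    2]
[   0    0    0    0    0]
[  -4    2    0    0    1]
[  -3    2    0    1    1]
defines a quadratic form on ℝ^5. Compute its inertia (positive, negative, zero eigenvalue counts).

step 0: pivot 2 → sign +
step 1: pivot -8 → sign −
step 2: pivot 1/2 → sign +
step 3: pivot -1/2 → sign −
step 4: row/col 4 already zero → sign 0
signature = (2, 2, 1)

Answer: (2, 2, 1)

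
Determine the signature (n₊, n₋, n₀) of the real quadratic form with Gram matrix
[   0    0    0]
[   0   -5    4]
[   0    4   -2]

Answer: (1, 1, 1)

Derivation:
step 0: pivot -5 → sign −
step 1: pivot 6/5 → sign +
step 2: row/col 2 already zero → sign 0
signature = (1, 1, 1)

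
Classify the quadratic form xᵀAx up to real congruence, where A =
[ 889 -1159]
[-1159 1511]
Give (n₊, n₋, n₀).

Answer: (1, 1, 0)

Derivation:
step 0: pivot 889 → sign +
step 1: pivot -2/889 → sign −
signature = (1, 1, 0)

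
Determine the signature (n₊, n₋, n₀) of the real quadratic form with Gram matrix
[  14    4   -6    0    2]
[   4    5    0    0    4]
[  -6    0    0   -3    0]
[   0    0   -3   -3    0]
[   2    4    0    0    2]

Answer: (2, 2, 1)

Derivation:
step 0: pivot 14 → sign +
step 1: pivot 27/7 → sign +
step 2: pivot -10/3 → sign −
step 3: pivot -3/10 → sign −
step 4: row/col 4 already zero → sign 0
signature = (2, 2, 1)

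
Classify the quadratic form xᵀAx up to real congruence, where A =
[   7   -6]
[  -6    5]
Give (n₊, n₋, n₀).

Answer: (1, 1, 0)

Derivation:
step 0: pivot 7 → sign +
step 1: pivot -1/7 → sign −
signature = (1, 1, 0)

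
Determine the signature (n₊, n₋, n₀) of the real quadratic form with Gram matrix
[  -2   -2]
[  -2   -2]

step 0: pivot -2 → sign −
step 1: row/col 1 already zero → sign 0
signature = (0, 1, 1)

Answer: (0, 1, 1)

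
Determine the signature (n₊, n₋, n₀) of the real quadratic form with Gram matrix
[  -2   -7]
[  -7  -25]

Answer: (0, 2, 0)

Derivation:
step 0: pivot -2 → sign −
step 1: pivot -1/2 → sign −
signature = (0, 2, 0)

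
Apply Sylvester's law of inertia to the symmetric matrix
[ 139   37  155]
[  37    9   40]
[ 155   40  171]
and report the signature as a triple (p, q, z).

Answer: (2, 1, 0)

Derivation:
step 0: pivot 139 → sign +
step 1: pivot -118/139 → sign −
step 2: pivot 3/118 → sign +
signature = (2, 1, 0)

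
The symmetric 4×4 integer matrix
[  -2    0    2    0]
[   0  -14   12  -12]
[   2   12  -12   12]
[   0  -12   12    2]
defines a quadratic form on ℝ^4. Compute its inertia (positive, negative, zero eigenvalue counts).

Answer: (2, 2, 0)

Derivation:
step 0: pivot -2 → sign −
step 1: pivot -14 → sign −
step 2: pivot 2/7 → sign +
step 3: pivot 2 → sign +
signature = (2, 2, 0)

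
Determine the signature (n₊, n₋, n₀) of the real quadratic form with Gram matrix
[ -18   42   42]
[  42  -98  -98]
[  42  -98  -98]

Answer: (0, 1, 2)

Derivation:
step 0: pivot -18 → sign −
step 1: row/col 1 already zero → sign 0
step 2: row/col 2 already zero → sign 0
signature = (0, 1, 2)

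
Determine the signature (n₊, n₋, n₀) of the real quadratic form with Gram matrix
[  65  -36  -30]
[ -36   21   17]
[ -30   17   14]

step 0: pivot 65 → sign +
step 1: pivot 69/65 → sign +
step 2: pivot 1/69 → sign +
signature = (3, 0, 0)

Answer: (3, 0, 0)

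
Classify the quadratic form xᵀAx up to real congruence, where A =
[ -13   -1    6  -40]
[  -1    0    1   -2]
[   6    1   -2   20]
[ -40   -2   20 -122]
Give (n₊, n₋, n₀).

step 0: pivot -13 → sign −
step 1: pivot 1/13 → sign +
step 2: pivot -3 → sign −
step 3: pivot -2 → sign −
signature = (1, 3, 0)

Answer: (1, 3, 0)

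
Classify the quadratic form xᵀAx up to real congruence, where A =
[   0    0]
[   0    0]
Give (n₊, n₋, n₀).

Answer: (0, 0, 2)

Derivation:
step 0: row/col 0 already zero → sign 0
step 1: row/col 1 already zero → sign 0
signature = (0, 0, 2)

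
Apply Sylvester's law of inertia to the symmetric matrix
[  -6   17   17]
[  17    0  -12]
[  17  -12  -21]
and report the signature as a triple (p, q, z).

step 0: pivot -6 → sign −
step 1: pivot 289/6 → sign +
step 2: pivot 3/289 → sign +
signature = (2, 1, 0)

Answer: (2, 1, 0)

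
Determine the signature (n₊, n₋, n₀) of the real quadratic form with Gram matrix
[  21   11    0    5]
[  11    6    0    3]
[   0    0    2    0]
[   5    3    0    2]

Answer: (4, 0, 0)

Derivation:
step 0: pivot 21 → sign +
step 1: pivot 5/21 → sign +
step 2: pivot 2 → sign +
step 3: pivot 1/5 → sign +
signature = (4, 0, 0)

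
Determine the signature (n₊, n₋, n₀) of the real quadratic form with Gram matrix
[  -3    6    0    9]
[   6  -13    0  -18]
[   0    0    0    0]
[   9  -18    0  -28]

Answer: (0, 3, 1)

Derivation:
step 0: pivot -3 → sign −
step 1: pivot -1 → sign −
step 2: pivot -1 → sign −
step 3: row/col 3 already zero → sign 0
signature = (0, 3, 1)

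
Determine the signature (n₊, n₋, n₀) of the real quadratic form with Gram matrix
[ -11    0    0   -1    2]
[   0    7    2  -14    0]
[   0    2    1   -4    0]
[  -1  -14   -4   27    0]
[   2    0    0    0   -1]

step 0: pivot -11 → sign −
step 1: pivot 7 → sign +
step 2: pivot 3/7 → sign +
step 3: pivot -10/11 → sign −
step 4: pivot -3/5 → sign −
signature = (2, 3, 0)

Answer: (2, 3, 0)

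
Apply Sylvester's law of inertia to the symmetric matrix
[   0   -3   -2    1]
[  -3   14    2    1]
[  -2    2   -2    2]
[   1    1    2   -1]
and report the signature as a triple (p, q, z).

step 0: pivot 14 → sign +
step 1: pivot -9/14 → sign −
step 2: pivot 14/9 → sign +
step 3: pivot 3/7 → sign +
signature = (3, 1, 0)

Answer: (3, 1, 0)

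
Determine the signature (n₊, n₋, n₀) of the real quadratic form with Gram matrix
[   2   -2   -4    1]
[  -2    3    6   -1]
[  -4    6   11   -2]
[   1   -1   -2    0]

Answer: (2, 2, 0)

Derivation:
step 0: pivot 2 → sign +
step 1: pivot 1 → sign +
step 2: pivot -1 → sign −
step 3: pivot -1/2 → sign −
signature = (2, 2, 0)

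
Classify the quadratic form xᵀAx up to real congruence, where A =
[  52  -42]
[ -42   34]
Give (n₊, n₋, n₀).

Answer: (2, 0, 0)

Derivation:
step 0: pivot 52 → sign +
step 1: pivot 1/13 → sign +
signature = (2, 0, 0)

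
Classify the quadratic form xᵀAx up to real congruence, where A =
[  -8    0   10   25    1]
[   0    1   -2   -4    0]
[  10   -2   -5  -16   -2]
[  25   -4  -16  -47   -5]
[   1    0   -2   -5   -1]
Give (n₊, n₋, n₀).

step 0: pivot -8 → sign −
step 1: pivot 1 → sign +
step 2: pivot 7/2 → sign +
step 3: pivot 3/28 → sign +
step 4: pivot -2 → sign −
signature = (3, 2, 0)

Answer: (3, 2, 0)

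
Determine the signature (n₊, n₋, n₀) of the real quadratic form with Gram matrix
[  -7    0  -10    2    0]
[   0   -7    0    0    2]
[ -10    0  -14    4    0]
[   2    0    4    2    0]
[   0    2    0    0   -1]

Answer: (1, 4, 0)

Derivation:
step 0: pivot -7 → sign −
step 1: pivot -7 → sign −
step 2: pivot 2/7 → sign +
step 3: pivot -2 → sign −
step 4: pivot -3/7 → sign −
signature = (1, 4, 0)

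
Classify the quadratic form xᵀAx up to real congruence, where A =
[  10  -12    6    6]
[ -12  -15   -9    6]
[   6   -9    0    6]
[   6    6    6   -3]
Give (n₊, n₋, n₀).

step 0: pivot 10 → sign +
step 1: pivot -147/5 → sign −
step 2: pivot -171/49 → sign −
step 3: pivot 1/19 → sign +
signature = (2, 2, 0)

Answer: (2, 2, 0)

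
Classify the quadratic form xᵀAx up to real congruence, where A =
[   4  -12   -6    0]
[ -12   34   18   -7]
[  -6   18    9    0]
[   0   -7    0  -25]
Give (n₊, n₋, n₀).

step 0: pivot 4 → sign +
step 1: pivot -2 → sign −
step 2: pivot -1/2 → sign −
step 3: row/col 3 already zero → sign 0
signature = (1, 2, 1)

Answer: (1, 2, 1)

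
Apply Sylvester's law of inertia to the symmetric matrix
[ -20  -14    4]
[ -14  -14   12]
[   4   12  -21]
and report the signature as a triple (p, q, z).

step 0: pivot -20 → sign −
step 1: pivot -21/5 → sign −
step 2: pivot -1/21 → sign −
signature = (0, 3, 0)

Answer: (0, 3, 0)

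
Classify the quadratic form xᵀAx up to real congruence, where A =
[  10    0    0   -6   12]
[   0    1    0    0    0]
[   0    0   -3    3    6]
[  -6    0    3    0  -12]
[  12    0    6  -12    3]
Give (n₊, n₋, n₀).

Answer: (3, 2, 0)

Derivation:
step 0: pivot 10 → sign +
step 1: pivot 1 → sign +
step 2: pivot -3 → sign −
step 3: pivot -3/5 → sign −
step 4: pivot 3 → sign +
signature = (3, 2, 0)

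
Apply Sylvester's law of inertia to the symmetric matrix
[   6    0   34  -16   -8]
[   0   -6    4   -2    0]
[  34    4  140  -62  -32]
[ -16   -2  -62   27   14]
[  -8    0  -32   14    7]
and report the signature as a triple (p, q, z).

Answer: (1, 4, 0)

Derivation:
step 0: pivot 6 → sign +
step 1: pivot -6 → sign −
step 2: pivot -50 → sign −
step 3: pivot -13/225 → sign −
step 4: pivot -1/13 → sign −
signature = (1, 4, 0)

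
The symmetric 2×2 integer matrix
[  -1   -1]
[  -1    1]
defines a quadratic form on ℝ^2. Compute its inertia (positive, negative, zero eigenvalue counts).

step 0: pivot -1 → sign −
step 1: pivot 2 → sign +
signature = (1, 1, 0)

Answer: (1, 1, 0)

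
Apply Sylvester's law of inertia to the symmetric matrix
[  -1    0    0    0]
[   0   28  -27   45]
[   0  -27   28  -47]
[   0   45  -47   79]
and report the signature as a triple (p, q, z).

step 0: pivot -1 → sign −
step 1: pivot 28 → sign +
step 2: pivot 55/28 → sign +
step 3: pivot 3/55 → sign +
signature = (3, 1, 0)

Answer: (3, 1, 0)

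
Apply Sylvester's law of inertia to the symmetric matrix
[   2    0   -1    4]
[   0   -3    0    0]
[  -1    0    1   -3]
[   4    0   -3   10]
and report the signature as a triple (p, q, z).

Answer: (2, 1, 1)

Derivation:
step 0: pivot 2 → sign +
step 1: pivot -3 → sign −
step 2: pivot 1/2 → sign +
step 3: row/col 3 already zero → sign 0
signature = (2, 1, 1)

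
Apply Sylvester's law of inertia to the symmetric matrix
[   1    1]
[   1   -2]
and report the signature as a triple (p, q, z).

Answer: (1, 1, 0)

Derivation:
step 0: pivot 1 → sign +
step 1: pivot -3 → sign −
signature = (1, 1, 0)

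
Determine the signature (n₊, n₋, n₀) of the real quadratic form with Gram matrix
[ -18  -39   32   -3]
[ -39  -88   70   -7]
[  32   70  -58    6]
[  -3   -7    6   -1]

Answer: (0, 4, 0)

Derivation:
step 0: pivot -18 → sign −
step 1: pivot -7/2 → sign −
step 2: pivot -62/63 → sign −
step 3: pivot -3/31 → sign −
signature = (0, 4, 0)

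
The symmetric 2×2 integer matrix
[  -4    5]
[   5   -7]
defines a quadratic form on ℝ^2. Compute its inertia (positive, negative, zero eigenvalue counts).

step 0: pivot -4 → sign −
step 1: pivot -3/4 → sign −
signature = (0, 2, 0)

Answer: (0, 2, 0)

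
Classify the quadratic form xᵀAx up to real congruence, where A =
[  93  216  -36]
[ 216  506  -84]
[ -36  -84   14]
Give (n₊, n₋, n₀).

step 0: pivot 93 → sign +
step 1: pivot 134/31 → sign +
step 2: pivot 2/67 → sign +
signature = (3, 0, 0)

Answer: (3, 0, 0)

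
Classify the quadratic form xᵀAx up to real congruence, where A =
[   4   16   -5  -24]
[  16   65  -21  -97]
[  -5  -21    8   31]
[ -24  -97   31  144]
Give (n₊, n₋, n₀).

step 0: pivot 4 → sign +
step 1: pivot 1 → sign +
step 2: pivot 3/4 → sign +
step 3: pivot -1 → sign −
signature = (3, 1, 0)

Answer: (3, 1, 0)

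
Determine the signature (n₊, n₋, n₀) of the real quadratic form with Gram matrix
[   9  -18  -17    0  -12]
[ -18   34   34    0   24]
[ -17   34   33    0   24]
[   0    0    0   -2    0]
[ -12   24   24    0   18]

step 0: pivot 9 → sign +
step 1: pivot -2 → sign −
step 2: pivot 8/9 → sign +
step 3: pivot -2 → sign −
step 4: row/col 4 already zero → sign 0
signature = (2, 2, 1)

Answer: (2, 2, 1)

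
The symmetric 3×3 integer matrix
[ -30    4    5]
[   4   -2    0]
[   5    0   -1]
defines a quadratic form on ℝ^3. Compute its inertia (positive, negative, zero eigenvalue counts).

Answer: (1, 2, 0)

Derivation:
step 0: pivot -30 → sign −
step 1: pivot -22/15 → sign −
step 2: pivot 3/22 → sign +
signature = (1, 2, 0)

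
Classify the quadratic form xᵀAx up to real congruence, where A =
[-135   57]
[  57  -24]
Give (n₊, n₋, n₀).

step 0: pivot -135 → sign −
step 1: pivot 1/15 → sign +
signature = (1, 1, 0)

Answer: (1, 1, 0)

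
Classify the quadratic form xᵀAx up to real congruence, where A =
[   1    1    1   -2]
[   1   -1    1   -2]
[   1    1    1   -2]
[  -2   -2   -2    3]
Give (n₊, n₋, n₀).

Answer: (1, 2, 1)

Derivation:
step 0: pivot 1 → sign +
step 1: pivot -2 → sign −
step 2: pivot -1 → sign −
step 3: row/col 3 already zero → sign 0
signature = (1, 2, 1)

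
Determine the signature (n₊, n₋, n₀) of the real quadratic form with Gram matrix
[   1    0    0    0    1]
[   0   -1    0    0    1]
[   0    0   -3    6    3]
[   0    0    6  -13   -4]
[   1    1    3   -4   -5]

step 0: pivot 1 → sign +
step 1: pivot -1 → sign −
step 2: pivot -3 → sign −
step 3: pivot -1 → sign −
step 4: pivot 2 → sign +
signature = (2, 3, 0)

Answer: (2, 3, 0)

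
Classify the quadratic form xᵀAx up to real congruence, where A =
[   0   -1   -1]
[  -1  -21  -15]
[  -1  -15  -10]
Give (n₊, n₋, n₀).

step 0: pivot -21 → sign −
step 1: pivot 1/21 → sign +
step 2: pivot -1 → sign −
signature = (1, 2, 0)

Answer: (1, 2, 0)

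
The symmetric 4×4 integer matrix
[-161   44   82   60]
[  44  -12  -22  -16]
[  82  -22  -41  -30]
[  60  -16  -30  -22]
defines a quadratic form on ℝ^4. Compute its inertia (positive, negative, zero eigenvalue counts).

step 0: pivot -161 → sign −
step 1: pivot 4/161 → sign +
step 2: pivot -6 → sign −
step 3: row/col 3 already zero → sign 0
signature = (1, 2, 1)

Answer: (1, 2, 1)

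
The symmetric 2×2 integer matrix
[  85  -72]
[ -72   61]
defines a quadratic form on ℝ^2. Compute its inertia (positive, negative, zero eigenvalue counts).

Answer: (2, 0, 0)

Derivation:
step 0: pivot 85 → sign +
step 1: pivot 1/85 → sign +
signature = (2, 0, 0)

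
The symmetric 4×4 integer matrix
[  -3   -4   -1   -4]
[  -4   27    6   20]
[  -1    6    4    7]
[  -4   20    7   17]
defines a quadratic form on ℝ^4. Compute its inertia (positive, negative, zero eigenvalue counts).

step 0: pivot -3 → sign −
step 1: pivot 97/3 → sign +
step 2: pivot 259/97 → sign +
step 3: pivot -6/259 → sign −
signature = (2, 2, 0)

Answer: (2, 2, 0)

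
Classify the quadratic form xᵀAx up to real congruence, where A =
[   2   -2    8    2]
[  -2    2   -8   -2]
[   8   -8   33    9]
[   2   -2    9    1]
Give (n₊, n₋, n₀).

Answer: (2, 1, 1)

Derivation:
step 0: pivot 2 → sign +
step 1: pivot 1 → sign +
step 2: pivot -2 → sign −
step 3: row/col 3 already zero → sign 0
signature = (2, 1, 1)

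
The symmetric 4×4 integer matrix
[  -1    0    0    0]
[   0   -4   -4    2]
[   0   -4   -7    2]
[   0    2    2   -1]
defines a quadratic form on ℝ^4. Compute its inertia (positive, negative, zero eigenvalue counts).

Answer: (0, 3, 1)

Derivation:
step 0: pivot -1 → sign −
step 1: pivot -4 → sign −
step 2: pivot -3 → sign −
step 3: row/col 3 already zero → sign 0
signature = (0, 3, 1)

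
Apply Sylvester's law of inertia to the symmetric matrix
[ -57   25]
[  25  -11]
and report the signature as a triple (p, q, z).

step 0: pivot -57 → sign −
step 1: pivot -2/57 → sign −
signature = (0, 2, 0)

Answer: (0, 2, 0)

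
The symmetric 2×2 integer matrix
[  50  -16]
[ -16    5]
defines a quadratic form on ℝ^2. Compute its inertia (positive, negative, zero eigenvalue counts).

step 0: pivot 50 → sign +
step 1: pivot -3/25 → sign −
signature = (1, 1, 0)

Answer: (1, 1, 0)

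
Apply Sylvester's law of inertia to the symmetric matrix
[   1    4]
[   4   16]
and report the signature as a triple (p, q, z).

Answer: (1, 0, 1)

Derivation:
step 0: pivot 1 → sign +
step 1: row/col 1 already zero → sign 0
signature = (1, 0, 1)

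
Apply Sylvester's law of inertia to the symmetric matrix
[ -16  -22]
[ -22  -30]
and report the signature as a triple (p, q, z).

step 0: pivot -16 → sign −
step 1: pivot 1/4 → sign +
signature = (1, 1, 0)

Answer: (1, 1, 0)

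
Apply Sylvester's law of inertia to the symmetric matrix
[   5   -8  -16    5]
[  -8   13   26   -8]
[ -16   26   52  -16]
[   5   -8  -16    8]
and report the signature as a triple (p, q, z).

Answer: (3, 0, 1)

Derivation:
step 0: pivot 5 → sign +
step 1: pivot 1/5 → sign +
step 2: pivot 3 → sign +
step 3: row/col 3 already zero → sign 0
signature = (3, 0, 1)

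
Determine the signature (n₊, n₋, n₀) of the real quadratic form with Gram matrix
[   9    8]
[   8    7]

step 0: pivot 9 → sign +
step 1: pivot -1/9 → sign −
signature = (1, 1, 0)

Answer: (1, 1, 0)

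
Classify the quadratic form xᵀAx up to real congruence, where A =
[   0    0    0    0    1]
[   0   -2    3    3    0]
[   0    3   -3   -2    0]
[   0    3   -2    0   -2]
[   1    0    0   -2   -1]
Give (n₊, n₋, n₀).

step 0: pivot -2 → sign −
step 1: pivot 3/2 → sign +
step 2: pivot 1/3 → sign +
step 3: pivot -13 → sign −
step 4: pivot 1/13 → sign +
signature = (3, 2, 0)

Answer: (3, 2, 0)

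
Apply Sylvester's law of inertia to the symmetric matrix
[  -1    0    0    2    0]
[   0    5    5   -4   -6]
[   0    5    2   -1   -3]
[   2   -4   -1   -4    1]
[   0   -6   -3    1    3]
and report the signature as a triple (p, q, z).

step 0: pivot -1 → sign −
step 1: pivot 5 → sign +
step 2: pivot -3 → sign −
step 3: pivot -1/5 → sign −
step 4: pivot 2 → sign +
signature = (2, 3, 0)

Answer: (2, 3, 0)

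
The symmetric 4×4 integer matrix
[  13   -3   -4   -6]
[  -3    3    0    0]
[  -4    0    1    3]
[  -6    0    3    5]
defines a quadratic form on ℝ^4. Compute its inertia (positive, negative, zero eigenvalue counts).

step 0: pivot 13 → sign +
step 1: pivot 30/13 → sign +
step 2: pivot -3/5 → sign −
step 3: pivot 2 → sign +
signature = (3, 1, 0)

Answer: (3, 1, 0)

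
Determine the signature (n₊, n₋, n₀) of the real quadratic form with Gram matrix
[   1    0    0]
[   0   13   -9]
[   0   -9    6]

step 0: pivot 1 → sign +
step 1: pivot 13 → sign +
step 2: pivot -3/13 → sign −
signature = (2, 1, 0)

Answer: (2, 1, 0)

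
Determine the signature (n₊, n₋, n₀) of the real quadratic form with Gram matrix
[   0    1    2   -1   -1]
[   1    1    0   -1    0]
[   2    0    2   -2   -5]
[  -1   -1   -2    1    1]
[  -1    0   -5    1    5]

step 0: pivot 1 → sign +
step 1: pivot -1 → sign −
step 2: pivot 6 → sign +
step 3: pivot -2/3 → sign −
step 4: pivot 1/2 → sign +
signature = (3, 2, 0)

Answer: (3, 2, 0)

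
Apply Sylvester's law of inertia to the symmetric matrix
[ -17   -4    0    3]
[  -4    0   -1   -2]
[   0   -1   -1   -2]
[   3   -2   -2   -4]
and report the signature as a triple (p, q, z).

step 0: pivot -17 → sign −
step 1: pivot 16/17 → sign +
step 2: pivot -33/16 → sign −
step 3: pivot 3/11 → sign +
signature = (2, 2, 0)

Answer: (2, 2, 0)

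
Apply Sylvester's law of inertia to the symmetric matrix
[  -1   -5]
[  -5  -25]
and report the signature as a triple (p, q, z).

step 0: pivot -1 → sign −
step 1: row/col 1 already zero → sign 0
signature = (0, 1, 1)

Answer: (0, 1, 1)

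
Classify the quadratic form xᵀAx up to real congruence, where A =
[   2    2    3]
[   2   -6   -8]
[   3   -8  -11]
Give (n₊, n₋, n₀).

Answer: (1, 2, 0)

Derivation:
step 0: pivot 2 → sign +
step 1: pivot -8 → sign −
step 2: pivot -3/8 → sign −
signature = (1, 2, 0)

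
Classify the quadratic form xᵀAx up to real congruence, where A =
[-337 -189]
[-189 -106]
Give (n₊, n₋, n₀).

step 0: pivot -337 → sign −
step 1: pivot -1/337 → sign −
signature = (0, 2, 0)

Answer: (0, 2, 0)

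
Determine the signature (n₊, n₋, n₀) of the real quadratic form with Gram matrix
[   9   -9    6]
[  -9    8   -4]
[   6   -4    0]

Answer: (1, 1, 1)

Derivation:
step 0: pivot 9 → sign +
step 1: pivot -1 → sign −
step 2: row/col 2 already zero → sign 0
signature = (1, 1, 1)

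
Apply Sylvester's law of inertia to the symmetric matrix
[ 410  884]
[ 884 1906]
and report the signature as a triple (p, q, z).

step 0: pivot 410 → sign +
step 1: pivot 2/205 → sign +
signature = (2, 0, 0)

Answer: (2, 0, 0)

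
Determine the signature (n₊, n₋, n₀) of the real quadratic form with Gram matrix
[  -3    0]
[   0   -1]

step 0: pivot -3 → sign −
step 1: pivot -1 → sign −
signature = (0, 2, 0)

Answer: (0, 2, 0)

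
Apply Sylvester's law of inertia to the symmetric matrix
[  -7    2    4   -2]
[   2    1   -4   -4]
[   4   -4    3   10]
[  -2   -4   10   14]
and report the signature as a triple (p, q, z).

step 0: pivot -7 → sign −
step 1: pivot 11/7 → sign +
step 2: pivot 1/11 → sign +
step 3: pivot -2 → sign −
signature = (2, 2, 0)

Answer: (2, 2, 0)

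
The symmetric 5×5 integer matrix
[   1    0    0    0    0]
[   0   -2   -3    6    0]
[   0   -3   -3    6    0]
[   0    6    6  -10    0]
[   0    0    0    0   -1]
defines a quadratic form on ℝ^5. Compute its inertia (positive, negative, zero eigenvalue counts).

step 0: pivot 1 → sign +
step 1: pivot -2 → sign −
step 2: pivot 3/2 → sign +
step 3: pivot 2 → sign +
step 4: pivot -1 → sign −
signature = (3, 2, 0)

Answer: (3, 2, 0)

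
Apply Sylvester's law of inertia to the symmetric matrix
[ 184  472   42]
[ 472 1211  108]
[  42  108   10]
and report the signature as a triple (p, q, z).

Answer: (3, 0, 0)

Derivation:
step 0: pivot 184 → sign +
step 1: pivot 5/23 → sign +
step 2: pivot 1/10 → sign +
signature = (3, 0, 0)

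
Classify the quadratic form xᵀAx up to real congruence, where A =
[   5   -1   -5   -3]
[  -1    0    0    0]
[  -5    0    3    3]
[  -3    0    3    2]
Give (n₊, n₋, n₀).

step 0: pivot 5 → sign +
step 1: pivot -1/5 → sign −
step 2: pivot 3 → sign +
step 3: pivot -1 → sign −
signature = (2, 2, 0)

Answer: (2, 2, 0)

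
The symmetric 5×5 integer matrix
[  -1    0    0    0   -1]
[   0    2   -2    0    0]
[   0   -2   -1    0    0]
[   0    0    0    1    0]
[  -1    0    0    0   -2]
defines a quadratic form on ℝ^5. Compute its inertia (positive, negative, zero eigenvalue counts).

Answer: (2, 3, 0)

Derivation:
step 0: pivot -1 → sign −
step 1: pivot 2 → sign +
step 2: pivot -3 → sign −
step 3: pivot 1 → sign +
step 4: pivot -1 → sign −
signature = (2, 3, 0)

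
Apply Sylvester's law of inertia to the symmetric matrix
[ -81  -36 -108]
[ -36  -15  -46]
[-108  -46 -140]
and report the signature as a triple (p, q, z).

Answer: (1, 1, 1)

Derivation:
step 0: pivot -81 → sign −
step 1: pivot 1 → sign +
step 2: row/col 2 already zero → sign 0
signature = (1, 1, 1)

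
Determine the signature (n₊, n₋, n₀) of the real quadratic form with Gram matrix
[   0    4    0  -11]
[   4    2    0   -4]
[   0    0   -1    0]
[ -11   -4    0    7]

Answer: (2, 2, 0)

Derivation:
step 0: pivot 2 → sign +
step 1: pivot -8 → sign −
step 2: pivot -1 → sign −
step 3: pivot 1/8 → sign +
signature = (2, 2, 0)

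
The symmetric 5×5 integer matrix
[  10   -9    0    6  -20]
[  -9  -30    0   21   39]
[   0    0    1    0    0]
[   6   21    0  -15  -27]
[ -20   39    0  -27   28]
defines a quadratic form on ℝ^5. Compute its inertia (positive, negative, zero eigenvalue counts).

step 0: pivot 10 → sign +
step 1: pivot -381/10 → sign −
step 2: pivot 1 → sign +
step 3: pivot -39/127 → sign −
step 4: pivot 3/13 → sign +
signature = (3, 2, 0)

Answer: (3, 2, 0)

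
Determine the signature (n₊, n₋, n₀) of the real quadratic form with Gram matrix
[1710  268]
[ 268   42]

step 0: pivot 1710 → sign +
step 1: pivot -2/855 → sign −
signature = (1, 1, 0)

Answer: (1, 1, 0)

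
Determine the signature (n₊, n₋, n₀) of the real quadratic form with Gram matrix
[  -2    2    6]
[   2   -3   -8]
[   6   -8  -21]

Answer: (1, 2, 0)

Derivation:
step 0: pivot -2 → sign −
step 1: pivot -1 → sign −
step 2: pivot 1 → sign +
signature = (1, 2, 0)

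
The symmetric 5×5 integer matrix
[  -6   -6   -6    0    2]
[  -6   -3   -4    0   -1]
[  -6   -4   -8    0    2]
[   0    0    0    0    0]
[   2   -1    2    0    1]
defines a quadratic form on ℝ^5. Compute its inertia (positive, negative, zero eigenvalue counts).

Answer: (1, 3, 1)

Derivation:
step 0: pivot -6 → sign −
step 1: pivot 3 → sign +
step 2: pivot -10/3 → sign −
step 3: pivot -2/15 → sign −
step 4: row/col 4 already zero → sign 0
signature = (1, 3, 1)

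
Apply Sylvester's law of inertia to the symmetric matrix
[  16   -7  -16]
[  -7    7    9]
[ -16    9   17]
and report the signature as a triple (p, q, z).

Answer: (2, 1, 0)

Derivation:
step 0: pivot 16 → sign +
step 1: pivot 63/16 → sign +
step 2: pivot -1/63 → sign −
signature = (2, 1, 0)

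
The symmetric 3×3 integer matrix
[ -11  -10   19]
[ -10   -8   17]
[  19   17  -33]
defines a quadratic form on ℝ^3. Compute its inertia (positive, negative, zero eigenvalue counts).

Answer: (1, 2, 0)

Derivation:
step 0: pivot -11 → sign −
step 1: pivot 12/11 → sign +
step 2: pivot -1/4 → sign −
signature = (1, 2, 0)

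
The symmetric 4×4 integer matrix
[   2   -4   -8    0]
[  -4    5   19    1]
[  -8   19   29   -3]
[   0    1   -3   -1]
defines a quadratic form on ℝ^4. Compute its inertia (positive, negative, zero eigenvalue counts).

Answer: (2, 2, 0)

Derivation:
step 0: pivot 2 → sign +
step 1: pivot -3 → sign −
step 2: pivot -2/3 → sign −
step 3: pivot 6 → sign +
signature = (2, 2, 0)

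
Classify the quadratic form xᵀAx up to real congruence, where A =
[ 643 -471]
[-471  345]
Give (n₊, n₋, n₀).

step 0: pivot 643 → sign +
step 1: pivot -6/643 → sign −
signature = (1, 1, 0)

Answer: (1, 1, 0)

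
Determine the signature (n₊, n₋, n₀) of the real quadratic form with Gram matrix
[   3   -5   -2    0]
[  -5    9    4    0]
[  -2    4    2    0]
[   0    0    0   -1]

step 0: pivot 3 → sign +
step 1: pivot 2/3 → sign +
step 2: pivot -1 → sign −
step 3: row/col 3 already zero → sign 0
signature = (2, 1, 1)

Answer: (2, 1, 1)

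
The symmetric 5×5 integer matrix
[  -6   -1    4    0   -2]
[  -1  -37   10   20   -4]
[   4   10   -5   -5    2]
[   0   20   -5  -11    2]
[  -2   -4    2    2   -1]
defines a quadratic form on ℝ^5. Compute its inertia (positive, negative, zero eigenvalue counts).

Answer: (1, 4, 0)

Derivation:
step 0: pivot -6 → sign −
step 1: pivot -221/6 → sign −
step 2: pivot 7/221 → sign +
step 3: pivot -2/7 → sign −
step 4: pivot -1 → sign −
signature = (1, 4, 0)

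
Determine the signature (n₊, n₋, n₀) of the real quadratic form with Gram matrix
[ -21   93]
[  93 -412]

step 0: pivot -21 → sign −
step 1: pivot -1/7 → sign −
signature = (0, 2, 0)

Answer: (0, 2, 0)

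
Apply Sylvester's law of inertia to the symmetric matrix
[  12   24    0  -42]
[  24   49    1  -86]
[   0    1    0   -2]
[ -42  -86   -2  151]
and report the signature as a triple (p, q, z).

Answer: (2, 1, 1)

Derivation:
step 0: pivot 12 → sign +
step 1: pivot 1 → sign +
step 2: pivot -1 → sign −
step 3: row/col 3 already zero → sign 0
signature = (2, 1, 1)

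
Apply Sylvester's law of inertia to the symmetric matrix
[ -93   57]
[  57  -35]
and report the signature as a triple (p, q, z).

step 0: pivot -93 → sign −
step 1: pivot -2/31 → sign −
signature = (0, 2, 0)

Answer: (0, 2, 0)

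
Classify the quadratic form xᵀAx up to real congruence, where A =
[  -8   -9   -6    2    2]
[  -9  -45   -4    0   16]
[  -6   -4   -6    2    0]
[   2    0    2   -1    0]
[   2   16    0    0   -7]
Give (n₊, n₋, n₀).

step 0: pivot -8 → sign −
step 1: pivot -279/8 → sign −
step 2: pivot -358/279 → sign −
step 3: pivot -49/179 → sign −
step 4: pivot -3/49 → sign −
signature = (0, 5, 0)

Answer: (0, 5, 0)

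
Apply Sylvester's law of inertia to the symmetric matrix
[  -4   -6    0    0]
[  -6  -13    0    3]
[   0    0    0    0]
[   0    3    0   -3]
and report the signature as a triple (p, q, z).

step 0: pivot -4 → sign −
step 1: pivot -4 → sign −
step 2: pivot -3/4 → sign −
step 3: row/col 3 already zero → sign 0
signature = (0, 3, 1)

Answer: (0, 3, 1)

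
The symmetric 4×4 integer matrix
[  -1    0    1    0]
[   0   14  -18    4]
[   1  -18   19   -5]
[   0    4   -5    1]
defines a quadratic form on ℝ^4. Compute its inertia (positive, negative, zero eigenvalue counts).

step 0: pivot -1 → sign −
step 1: pivot 14 → sign +
step 2: pivot -22/7 → sign −
step 3: pivot -3/22 → sign −
signature = (1, 3, 0)

Answer: (1, 3, 0)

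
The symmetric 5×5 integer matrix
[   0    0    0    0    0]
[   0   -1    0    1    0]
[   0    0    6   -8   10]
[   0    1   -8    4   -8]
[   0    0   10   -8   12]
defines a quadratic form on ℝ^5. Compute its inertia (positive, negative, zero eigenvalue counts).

step 0: pivot -1 → sign −
step 1: pivot 6 → sign +
step 2: pivot -17/3 → sign −
step 3: pivot 6/17 → sign +
step 4: row/col 4 already zero → sign 0
signature = (2, 2, 1)

Answer: (2, 2, 1)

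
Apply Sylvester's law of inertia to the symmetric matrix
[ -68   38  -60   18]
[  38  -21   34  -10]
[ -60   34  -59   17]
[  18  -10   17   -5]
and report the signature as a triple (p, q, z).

step 0: pivot -68 → sign −
step 1: pivot 4/17 → sign +
step 2: pivot -7 → sign −
step 3: pivot -3/28 → sign −
signature = (1, 3, 0)

Answer: (1, 3, 0)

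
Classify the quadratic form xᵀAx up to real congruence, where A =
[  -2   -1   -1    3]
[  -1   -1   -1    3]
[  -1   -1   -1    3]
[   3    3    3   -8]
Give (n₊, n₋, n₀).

Answer: (1, 2, 1)

Derivation:
step 0: pivot -2 → sign −
step 1: pivot -1/2 → sign −
step 2: pivot 1 → sign +
step 3: row/col 3 already zero → sign 0
signature = (1, 2, 1)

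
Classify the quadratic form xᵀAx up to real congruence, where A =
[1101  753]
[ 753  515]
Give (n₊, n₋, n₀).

step 0: pivot 1101 → sign +
step 1: pivot 2/367 → sign +
signature = (2, 0, 0)

Answer: (2, 0, 0)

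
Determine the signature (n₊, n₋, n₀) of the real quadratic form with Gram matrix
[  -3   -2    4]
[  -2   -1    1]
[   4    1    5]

Answer: (2, 1, 0)

Derivation:
step 0: pivot -3 → sign −
step 1: pivot 1/3 → sign +
step 2: pivot 2 → sign +
signature = (2, 1, 0)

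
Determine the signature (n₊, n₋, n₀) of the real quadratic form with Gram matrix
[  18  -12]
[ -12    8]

step 0: pivot 18 → sign +
step 1: row/col 1 already zero → sign 0
signature = (1, 0, 1)

Answer: (1, 0, 1)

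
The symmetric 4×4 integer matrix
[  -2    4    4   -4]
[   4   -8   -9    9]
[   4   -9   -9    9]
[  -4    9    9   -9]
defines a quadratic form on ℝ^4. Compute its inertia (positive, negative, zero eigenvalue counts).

step 0: pivot -2 → sign −
step 1: pivot -1 → sign −
step 2: pivot 1 → sign +
step 3: row/col 3 already zero → sign 0
signature = (1, 2, 1)

Answer: (1, 2, 1)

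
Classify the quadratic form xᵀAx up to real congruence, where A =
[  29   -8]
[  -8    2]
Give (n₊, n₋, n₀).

Answer: (1, 1, 0)

Derivation:
step 0: pivot 29 → sign +
step 1: pivot -6/29 → sign −
signature = (1, 1, 0)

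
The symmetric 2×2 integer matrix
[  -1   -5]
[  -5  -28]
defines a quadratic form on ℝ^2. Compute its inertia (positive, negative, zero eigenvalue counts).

Answer: (0, 2, 0)

Derivation:
step 0: pivot -1 → sign −
step 1: pivot -3 → sign −
signature = (0, 2, 0)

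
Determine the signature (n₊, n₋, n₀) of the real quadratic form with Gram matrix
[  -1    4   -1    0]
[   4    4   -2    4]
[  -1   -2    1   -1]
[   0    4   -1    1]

step 0: pivot -1 → sign −
step 1: pivot 20 → sign +
step 2: pivot 1/5 → sign +
step 3: row/col 3 already zero → sign 0
signature = (2, 1, 1)

Answer: (2, 1, 1)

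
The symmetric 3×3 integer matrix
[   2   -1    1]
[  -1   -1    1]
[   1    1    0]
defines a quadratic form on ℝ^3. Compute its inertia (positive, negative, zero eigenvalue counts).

Answer: (2, 1, 0)

Derivation:
step 0: pivot 2 → sign +
step 1: pivot -3/2 → sign −
step 2: pivot 1 → sign +
signature = (2, 1, 0)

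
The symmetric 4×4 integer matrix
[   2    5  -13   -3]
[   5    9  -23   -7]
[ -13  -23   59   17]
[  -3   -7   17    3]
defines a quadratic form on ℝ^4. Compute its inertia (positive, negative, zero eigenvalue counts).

Answer: (2, 2, 0)

Derivation:
step 0: pivot 2 → sign +
step 1: pivot -7/2 → sign −
step 2: pivot 2/7 → sign +
step 3: pivot -6 → sign −
signature = (2, 2, 0)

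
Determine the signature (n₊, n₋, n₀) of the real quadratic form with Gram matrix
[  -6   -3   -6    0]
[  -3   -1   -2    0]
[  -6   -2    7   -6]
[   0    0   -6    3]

step 0: pivot -6 → sign −
step 1: pivot 1/2 → sign +
step 2: pivot 11 → sign +
step 3: pivot -3/11 → sign −
signature = (2, 2, 0)

Answer: (2, 2, 0)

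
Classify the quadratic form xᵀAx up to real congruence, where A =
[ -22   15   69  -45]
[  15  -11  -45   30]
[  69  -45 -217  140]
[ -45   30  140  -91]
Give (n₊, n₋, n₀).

step 0: pivot -22 → sign −
step 1: pivot -17/22 → sign −
step 2: pivot 82/17 → sign +
step 3: pivot -6/41 → sign −
signature = (1, 3, 0)

Answer: (1, 3, 0)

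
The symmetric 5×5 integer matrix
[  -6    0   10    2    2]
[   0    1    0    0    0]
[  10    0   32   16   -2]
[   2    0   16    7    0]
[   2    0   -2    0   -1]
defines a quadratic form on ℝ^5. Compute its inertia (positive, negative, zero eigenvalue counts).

Answer: (3, 2, 0)

Derivation:
step 0: pivot -6 → sign −
step 1: pivot 1 → sign +
step 2: pivot 146/3 → sign +
step 3: pivot -1/73 → sign −
step 4: pivot 1 → sign +
signature = (3, 2, 0)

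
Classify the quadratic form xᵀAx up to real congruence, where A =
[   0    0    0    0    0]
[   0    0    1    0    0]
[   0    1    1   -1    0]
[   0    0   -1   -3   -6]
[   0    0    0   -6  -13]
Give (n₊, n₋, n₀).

Answer: (1, 3, 1)

Derivation:
step 0: pivot 1 → sign +
step 1: pivot -1 → sign −
step 2: pivot -3 → sign −
step 3: pivot -1 → sign −
step 4: row/col 4 already zero → sign 0
signature = (1, 3, 1)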